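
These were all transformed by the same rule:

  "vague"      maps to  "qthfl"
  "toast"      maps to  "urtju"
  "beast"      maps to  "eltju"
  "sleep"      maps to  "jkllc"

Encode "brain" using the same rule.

eytdg

v(21)→q(16) and a(0)→t(19) fit y≡11x+19 (mod 26); the inverse of 11 mod 26 is 19. This is an affine cipher: with a=0,…,z=25, each position x becomes (11x+19) mod 26.
For brain: b(1)→11·1+19≡4=e; r(17)→11·17+19≡24=y; a(0)→11·0+19≡19=t; i(8)→11·8+19≡3=d; n(13)→11·13+19≡6=g (all mod 26).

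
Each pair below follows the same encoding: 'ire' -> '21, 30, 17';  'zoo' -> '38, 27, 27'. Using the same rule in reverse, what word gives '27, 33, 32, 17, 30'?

outer

i is letter #9 and maps to 21: an offset of 12. Letters become their 1-based position plus 12 (so a→13, b→14, …).
Undoing it on 27, 33, 32, 17, 30: 27→(27−12)÷1=15=o, 33→(33−12)÷1=21=u, 32→(32−12)÷1=20=t, 17→(17−12)÷1=5=e, 30→(30−12)÷1=18=r.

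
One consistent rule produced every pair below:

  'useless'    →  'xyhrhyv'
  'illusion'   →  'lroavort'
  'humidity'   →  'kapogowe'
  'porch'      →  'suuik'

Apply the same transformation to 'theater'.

Shifts by position in useless: pos 0: u→x (+3), pos 1: s→y (+6), pos 2: e→h (+3), pos 3: l→r (+6) — repeating every 2. It's a Vigenère-style cipher with numeric key [3,6]: position i shifts by key[i mod 2].
On theater: t+3=w, h+6=n, e+3=h, a+6=g, t+3=w, e+6=k, r+3=u.

wnhgwku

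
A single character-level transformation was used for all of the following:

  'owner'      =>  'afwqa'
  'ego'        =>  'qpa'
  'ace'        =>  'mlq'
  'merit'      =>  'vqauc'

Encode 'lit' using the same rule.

The rule splits by letter class: vowels +12, consonants +9.
Applying it to lit: l(cons)+9=u, i(vowel)+12=u, t(cons)+9=c.

uuc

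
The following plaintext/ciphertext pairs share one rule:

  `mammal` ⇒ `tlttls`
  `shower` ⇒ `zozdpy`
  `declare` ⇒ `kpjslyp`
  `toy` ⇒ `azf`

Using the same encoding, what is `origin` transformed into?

zytntu

The shift depends on letter class: consonant m→t is +7, but vowel a→l is +11. The rule splits by letter class: vowels +11, consonants +7.
Applying it to origin: o(vowel)+11=z, r(cons)+7=y, i(vowel)+11=t, g(cons)+7=n, i(vowel)+11=t, n(cons)+7=u.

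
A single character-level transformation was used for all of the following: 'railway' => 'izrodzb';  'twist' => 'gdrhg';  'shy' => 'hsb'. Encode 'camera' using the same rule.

Each pair mirrors across the alphabet (r↔i, a↔z, i↔r): positions sum to 25. Each letter is replaced by its mirror in the alphabet: a↔z, b↔y, c↔x, and so on (the Atbash cipher).
On camera: c↔x, a↔z, m↔n, e↔v, r↔i, a↔z.

xznviz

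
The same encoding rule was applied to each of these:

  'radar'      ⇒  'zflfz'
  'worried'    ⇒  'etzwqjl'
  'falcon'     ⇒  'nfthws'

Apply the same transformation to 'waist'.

efqxb

Shifts by position in radar: pos 0: r→z (+8), pos 1: a→f (+5), pos 2: d→l (+8), pos 3: a→f (+5) — repeating every 2. A repeating key of period 2 is used — shifts +8, +5 over and over.
For waist: w+8=e, a+5=f, i+8=q, s+5=x, t+8=b.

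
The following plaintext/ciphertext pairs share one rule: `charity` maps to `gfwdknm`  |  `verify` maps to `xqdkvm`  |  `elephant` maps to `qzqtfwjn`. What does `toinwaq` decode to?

c(2)→g(6) and h(7)→f(5) fit y≡5x+22 (mod 26); the inverse of 5 mod 26 is 21. Treating letters as 0–25, the rule is x ↦ 5x + 22 (mod 26).
Reversing it on toinwaq: t(19)→21·(19−22)≡15=p; o(14)→21·(14−22)≡14=o; i(8)→21·(8−22)≡18=s; n(13)→21·(13−22)≡19=t; w(22)→21·(22−22)≡0=a; a(0)→21·(0−22)≡6=g; q(16)→21·(16−22)≡4=e (all mod 26).

postage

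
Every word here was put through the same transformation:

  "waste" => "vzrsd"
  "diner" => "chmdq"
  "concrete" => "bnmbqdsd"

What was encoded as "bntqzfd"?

Compare letters: w→v is +25, a→z is +25, s→r is +25 — a constant shift. It's a constant shift of +25 (ROT25).
Reversing it on bntqzfd: b−25=c, n−25=o, t−25=u, q−25=r, z−25=a, f−25=g, d−25=e.

courage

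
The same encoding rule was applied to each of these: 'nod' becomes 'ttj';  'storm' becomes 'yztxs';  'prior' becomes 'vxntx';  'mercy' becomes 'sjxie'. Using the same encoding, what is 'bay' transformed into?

hfe

The shift depends on letter class: consonant n→t is +6, but vowel o→t is +5. Two shifts are in play — +5 for a/e/i/o/u, +6 for every other letter.
For bay: b(cons)+6=h, a(vowel)+5=f, y(cons)+6=e.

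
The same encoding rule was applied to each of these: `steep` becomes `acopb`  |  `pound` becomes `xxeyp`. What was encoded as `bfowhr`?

In steep: s→a is +8, t→c is +9, e→o is +10, e→p is +11 — the shift increases by 1 each position. The shift increases by 1 at each position, starting from +8: 8, 9, 10, ….
Undoing it on bfowhr: b−8=t, f−9=w, o−10=e, w−11=l, h−12=v, r−13=e.

twelve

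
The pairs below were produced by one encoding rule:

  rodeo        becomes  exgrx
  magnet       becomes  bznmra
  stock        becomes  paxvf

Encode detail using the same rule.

Treating letters as 0–25, the rule is x ↦ 11x + 25 (mod 26).
On detail: d(3)→11·3+25≡6=g; e(4)→11·4+25≡17=r; t(19)→11·19+25≡0=a; a(0)→11·0+25≡25=z; i(8)→11·8+25≡9=j; l(11)→11·11+25≡16=q (all mod 26).

grazjq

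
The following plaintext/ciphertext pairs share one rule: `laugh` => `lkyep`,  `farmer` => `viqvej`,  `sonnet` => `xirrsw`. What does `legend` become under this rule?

The output letters match the input read backwards, each shifted +4: laugh reversed is hgual. Read the word backwards and shift each letter +4.
For legend: reverse → dnegel; then shift: d+4=h, n+4=r, e+4=i, g+4=k, e+4=i, l+4=p.

hrikip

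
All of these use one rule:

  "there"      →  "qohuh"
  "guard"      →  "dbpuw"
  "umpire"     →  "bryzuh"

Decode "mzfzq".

t(19)→q(16) and h(7)→o(14) fit y≡11x+15 (mod 26); the inverse of 11 mod 26 is 19. Each letter's alphabet position (a=0..z=25) is mapped through 11·x+15 mod 26 — an affine cipher.
Decoding mzfzq: m(12)→19·(12−15)≡21=v; z(25)→19·(25−15)≡8=i; f(5)→19·(5−15)≡18=s; z(25)→19·(25−15)≡8=i; q(16)→19·(16−15)≡19=t (all mod 26).

visit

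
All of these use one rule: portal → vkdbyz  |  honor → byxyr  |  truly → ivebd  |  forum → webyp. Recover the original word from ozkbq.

Read the word backwards and shift each letter +10.
Decoding ozkbq: shift back: o−10=e, z−10=p, k−10=a, b−10=r, q−10=g → eparg; then reverse → grape.

grape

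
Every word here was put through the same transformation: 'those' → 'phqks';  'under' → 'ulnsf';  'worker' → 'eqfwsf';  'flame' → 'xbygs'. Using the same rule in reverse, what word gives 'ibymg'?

t(19)→p(15) and h(7)→h(7) fit y≡5x+24 (mod 26); the inverse of 5 mod 26 is 21. Treating letters as 0–25, the rule is x ↦ 5x + 24 (mod 26).
Undoing it on ibymg: i(8)→21·(8−24)≡2=c; b(1)→21·(1−24)≡11=l; y(24)→21·(24−24)≡0=a; m(12)→21·(12−24)≡8=i; g(6)→21·(6−24)≡12=m (all mod 26).

claim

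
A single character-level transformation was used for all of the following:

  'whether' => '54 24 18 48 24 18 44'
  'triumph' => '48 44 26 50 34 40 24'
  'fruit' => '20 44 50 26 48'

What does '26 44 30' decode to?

w(#23)→54 and h(#8)→24: differences scale by 2, so n = 2·pos + 8. With a=1..z=26, the number is 2·pos + 8.
Decoding 26 44 30: 26→(26−8)÷2=9=i, 44→(44−8)÷2=18=r, 30→(30−8)÷2=11=k.

irk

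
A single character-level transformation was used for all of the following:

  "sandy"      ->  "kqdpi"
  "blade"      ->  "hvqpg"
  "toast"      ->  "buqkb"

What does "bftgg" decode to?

three

s(18)→k(10) and a(0)→q(16) fit y≡17x+16 (mod 26); the inverse of 17 mod 26 is 23. This is an affine cipher: with a=0,…,z=25, each position x becomes (17x+16) mod 26.
Reversing it on bftgg: b(1)→23·(1−16)≡19=t; f(5)→23·(5−16)≡7=h; t(19)→23·(19−16)≡17=r; g(6)→23·(6−16)≡4=e; g(6)→23·(6−16)≡4=e (all mod 26).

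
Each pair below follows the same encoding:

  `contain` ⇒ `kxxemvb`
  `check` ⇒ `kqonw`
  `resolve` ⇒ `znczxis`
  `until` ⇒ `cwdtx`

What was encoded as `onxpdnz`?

general

In contain: c→k is +8, o→x is +9, n→x is +10, t→e is +11 — the shift increases by 1 each position. The shift increases by 1 at each position, starting from +8: 8, 9, 10, ….
Decoding onxpdnz: o−8=g, n−9=e, x−10=n, p−11=e, d−12=r, n−13=a, z−14=l.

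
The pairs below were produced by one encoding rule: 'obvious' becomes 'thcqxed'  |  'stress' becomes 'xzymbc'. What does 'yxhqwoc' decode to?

trainer

In obvious: o→t is +5, b→h is +6, v→c is +7, i→q is +8 — the shift increases by 1 each position. Letter i (0-indexed) is shifted by i+5, so successive shifts are 5, 6, 7, ….
Decoding yxhqwoc: y−5=t, x−6=r, h−7=a, q−8=i, w−9=n, o−10=e, c−11=r.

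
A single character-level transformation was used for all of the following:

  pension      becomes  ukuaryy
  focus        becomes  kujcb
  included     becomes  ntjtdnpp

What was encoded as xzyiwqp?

In pension: p→u is +5, e→k is +6, n→u is +7, s→a is +8 — the shift increases by 1 each position. Each letter shifts forward by (position + 5), i.e. 5, 6, 7, … — the shift grows by one for each successive letter.
Reversing it on xzyiwqp: x−5=s, z−6=t, y−7=r, i−8=a, w−9=n, q−10=g, p−11=e.

strange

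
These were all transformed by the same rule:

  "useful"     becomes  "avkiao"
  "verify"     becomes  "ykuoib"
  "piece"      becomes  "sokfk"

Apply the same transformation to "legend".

okjkqg

Vowels shift forward by 6 and consonants shift forward by 3.
On legend: l(cons)+3=o, e(vowel)+6=k, g(cons)+3=j, e(vowel)+6=k, n(cons)+3=q, d(cons)+3=g.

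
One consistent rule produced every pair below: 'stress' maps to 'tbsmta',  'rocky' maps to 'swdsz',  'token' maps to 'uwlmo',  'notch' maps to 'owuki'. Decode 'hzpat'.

Shifts by position in stress: pos 0: s→t (+1), pos 1: t→b (+8), pos 2: r→s (+1), pos 3: e→m (+8) — repeating every 2. It's a Vigenère-style cipher with numeric key [1,8]: position i shifts by key[i mod 2].
Undoing it on hzpat: h−1=g, z−8=r, p−1=o, a−8=s, t−1=s.

gross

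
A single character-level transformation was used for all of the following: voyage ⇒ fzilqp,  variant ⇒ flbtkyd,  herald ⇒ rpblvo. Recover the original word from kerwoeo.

A repeating key of period 2 is used — shifts +10, +11 over and over.
Reversing it on kerwoeo: k−10=a, e−11=t, r−10=h, w−11=l, o−10=e, e−11=t, o−10=e.

athlete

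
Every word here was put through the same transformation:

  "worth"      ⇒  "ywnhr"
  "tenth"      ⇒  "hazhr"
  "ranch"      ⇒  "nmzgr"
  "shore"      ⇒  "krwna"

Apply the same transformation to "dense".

w(22)→y(24) and o(14)→w(22) fit y≡23x+12 (mod 26); the inverse of 23 mod 26 is 17. Treating letters as 0–25, the rule is x ↦ 23x + 12 (mod 26).
Applying it to dense: d(3)→23·3+12≡3=d; e(4)→23·4+12≡0=a; n(13)→23·13+12≡25=z; s(18)→23·18+12≡10=k; e(4)→23·4+12≡0=a (all mod 26).

dazka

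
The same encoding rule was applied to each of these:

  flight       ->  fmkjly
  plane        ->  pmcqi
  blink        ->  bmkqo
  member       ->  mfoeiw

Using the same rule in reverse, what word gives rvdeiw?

rubber

In flight: f→f is +0, l→m is +1, i→k is +2, g→j is +3 — the shift increases by 1 each position. Letter i (0-indexed) is shifted by i+0, so successive shifts are 0, 1, 2, ….
Decoding rvdeiw: r−0=r, v−1=u, d−2=b, e−3=b, i−4=e, w−5=r.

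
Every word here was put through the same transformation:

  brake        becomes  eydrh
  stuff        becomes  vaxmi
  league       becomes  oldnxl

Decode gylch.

Shifts by position in brake: pos 0: b→e (+3), pos 1: r→y (+7), pos 2: a→d (+3), pos 3: k→r (+7) — repeating every 2. A repeating key of period 2 is used — shifts +3, +7 over and over.
Decoding gylch: g−3=d, y−7=r, l−3=i, c−7=v, h−3=e.

drive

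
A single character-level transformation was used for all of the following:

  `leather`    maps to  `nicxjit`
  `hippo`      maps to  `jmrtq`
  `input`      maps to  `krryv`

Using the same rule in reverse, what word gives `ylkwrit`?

Shifts by position in leather: pos 0: l→n (+2), pos 1: e→i (+4), pos 2: a→c (+2), pos 3: t→x (+4) — repeating every 2. It's a Vigenère-style cipher with numeric key [2,4]: position i shifts by key[i mod 2].
Undoing it on ylkwrit: y−2=w, l−4=h, k−2=i, w−4=s, r−2=p, i−4=e, t−2=r.

whisper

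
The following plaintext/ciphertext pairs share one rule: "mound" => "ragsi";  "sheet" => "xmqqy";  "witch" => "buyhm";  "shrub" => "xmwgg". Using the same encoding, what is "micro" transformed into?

Vowels shift forward by 12 and consonants shift forward by 5.
On micro: m(cons)+5=r, i(vowel)+12=u, c(cons)+5=h, r(cons)+5=w, o(vowel)+12=a.

ruhwa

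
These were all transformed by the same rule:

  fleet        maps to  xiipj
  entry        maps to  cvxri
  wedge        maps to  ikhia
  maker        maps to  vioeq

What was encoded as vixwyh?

duster

The word is reversed, then every letter is shifted forward by 4.
Undoing it on vixwyh: shift back: v−4=r, i−4=e, x−4=t, w−4=s, y−4=u, h−4=d → retsud; then reverse → duster.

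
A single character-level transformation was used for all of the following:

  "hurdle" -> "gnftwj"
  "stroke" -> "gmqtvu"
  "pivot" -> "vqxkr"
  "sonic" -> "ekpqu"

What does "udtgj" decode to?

Read the word backwards and shift each letter +2.
Decoding udtgj: shift back: u−2=s, d−2=b, t−2=r, g−2=e, j−2=h → sbreh; then reverse → herbs.

herbs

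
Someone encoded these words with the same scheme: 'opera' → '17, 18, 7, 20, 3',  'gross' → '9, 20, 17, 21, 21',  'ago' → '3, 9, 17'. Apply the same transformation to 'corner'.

The number is (letter's place in the alphabet, a=1) + 2.
On corner: c=3→5, o=15→17, r=18→20, n=14→16, e=5→7, r=18→20.

5, 17, 20, 16, 7, 20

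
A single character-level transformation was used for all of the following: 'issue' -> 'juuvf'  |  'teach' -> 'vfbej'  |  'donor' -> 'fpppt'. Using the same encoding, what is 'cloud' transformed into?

The rule splits by letter class: vowels +1, consonants +2.
Applying it to cloud: c(cons)+2=e, l(cons)+2=n, o(vowel)+1=p, u(vowel)+1=v, d(cons)+2=f.

enpvf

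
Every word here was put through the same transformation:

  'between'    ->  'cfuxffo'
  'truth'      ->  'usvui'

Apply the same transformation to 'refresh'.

sfgsfti

Compare letters: b→c is +1, e→f is +1, t→u is +1 — a constant shift. Each letter is shifted forward by 1 in the alphabet (a Caesar shift of +1).
Applying it to refresh: r+1=s, e+1=f, f+1=g, r+1=s, e+1=f, s+1=t, h+1=i.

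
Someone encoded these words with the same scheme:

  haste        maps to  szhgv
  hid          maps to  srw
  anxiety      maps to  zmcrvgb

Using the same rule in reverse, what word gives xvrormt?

Each pair mirrors across the alphabet (h↔s, a↔z, s↔h): positions sum to 25. This is the alphabet-reversal cipher (Atbash): a becomes z, b becomes y, etc.
Decoding xvrormt: x↔c, v↔e, r↔i, o↔l, r↔i, m↔n, t↔g.

ceiling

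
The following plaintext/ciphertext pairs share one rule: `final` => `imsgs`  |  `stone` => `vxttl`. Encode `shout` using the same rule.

vltaa

The shift increases by 1 at each position, starting from +3: 3, 4, 5, ….
For shout: s+3=v, h+4=l, o+5=t, u+6=a, t+7=a.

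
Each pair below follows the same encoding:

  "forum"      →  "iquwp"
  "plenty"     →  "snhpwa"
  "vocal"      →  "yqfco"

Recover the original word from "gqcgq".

Shifts by position in forum: pos 0: f→i (+3), pos 1: o→q (+2), pos 2: r→u (+3), pos 3: u→w (+2) — repeating every 2. A repeating key of period 2 is used — shifts +3, +2 over and over.
Decoding gqcgq: g−3=d, q−2=o, c−3=z, g−2=e, q−3=n.

dozen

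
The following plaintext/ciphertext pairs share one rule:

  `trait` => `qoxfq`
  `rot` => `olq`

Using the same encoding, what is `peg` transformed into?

mbd

Compare letters: t→q is +23, r→o is +23, a→x is +23 — a constant shift. Every letter moves 23 places later in the alphabet, wrapping around z→a.
On peg: p+23=m, e+23=b, g+23=d.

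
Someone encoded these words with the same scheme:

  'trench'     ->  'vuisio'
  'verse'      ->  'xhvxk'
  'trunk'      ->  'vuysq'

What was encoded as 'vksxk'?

The shift increases by 1 at each position, starting from +2: 2, 3, 4, ….
Reversing it on vksxk: v−2=t, k−3=h, s−4=o, x−5=s, k−6=e.

those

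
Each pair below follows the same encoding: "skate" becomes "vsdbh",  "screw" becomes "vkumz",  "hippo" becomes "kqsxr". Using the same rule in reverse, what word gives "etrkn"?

block

It's a Vigenère-style cipher with numeric key [3,8]: position i shifts by key[i mod 2].
Reversing it on etrkn: e−3=b, t−8=l, r−3=o, k−8=c, n−3=k.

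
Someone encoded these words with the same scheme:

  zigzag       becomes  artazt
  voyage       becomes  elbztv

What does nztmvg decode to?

magnet

Each pair mirrors across the alphabet (z↔a, i↔r, g↔t): positions sum to 25. Each letter is replaced by its mirror in the alphabet: a↔z, b↔y, c↔x, and so on (the Atbash cipher).
Decoding nztmvg: n↔m, z↔a, t↔g, m↔n, v↔e, g↔t.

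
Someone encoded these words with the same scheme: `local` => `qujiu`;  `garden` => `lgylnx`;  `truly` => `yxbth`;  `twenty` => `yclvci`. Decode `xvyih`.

spray

Each letter shifts forward by (position + 5), i.e. 5, 6, 7, … — the shift grows by one for each successive letter.
Decoding xvyih: x−5=s, v−6=p, y−7=r, i−8=a, h−9=y.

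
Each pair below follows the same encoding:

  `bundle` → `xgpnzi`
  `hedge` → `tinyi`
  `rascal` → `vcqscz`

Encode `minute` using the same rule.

b(1)→x(23) and u(20)→g(6) fit y≡21x+2 (mod 26); the inverse of 21 mod 26 is 5. Treating letters as 0–25, the rule is x ↦ 21x + 2 (mod 26).
On minute: m(12)→21·12+2≡20=u; i(8)→21·8+2≡14=o; n(13)→21·13+2≡15=p; u(20)→21·20+2≡6=g; t(19)→21·19+2≡11=l; e(4)→21·4+2≡8=i (all mod 26).

uopgli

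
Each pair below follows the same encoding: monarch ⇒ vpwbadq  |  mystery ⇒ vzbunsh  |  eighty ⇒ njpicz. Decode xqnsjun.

A repeating key of period 2 is used — shifts +9, +1 over and over.
Undoing it on xqnsjun: x−9=o, q−1=p, n−9=e, s−1=r, j−9=a, u−1=t, n−9=e.

operate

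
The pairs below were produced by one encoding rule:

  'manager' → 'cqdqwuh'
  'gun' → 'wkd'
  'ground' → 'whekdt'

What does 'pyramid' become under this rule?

fohqcyt

This is a Caesar cipher with shift 16.
On pyramid: p+16=f, y+16=o, r+16=h, a+16=q, m+16=c, i+16=y, d+16=t.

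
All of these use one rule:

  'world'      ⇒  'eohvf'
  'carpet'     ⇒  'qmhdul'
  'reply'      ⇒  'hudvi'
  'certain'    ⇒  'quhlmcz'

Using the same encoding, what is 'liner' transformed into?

vczuh

w(22)→e(4) and o(14)→o(14) fit y≡15x+12 (mod 26); the inverse of 15 mod 26 is 7. This is an affine cipher: with a=0,…,z=25, each position x becomes (15x+12) mod 26.
For liner: l(11)→15·11+12≡21=v; i(8)→15·8+12≡2=c; n(13)→15·13+12≡25=z; e(4)→15·4+12≡20=u; r(17)→15·17+12≡7=h (all mod 26).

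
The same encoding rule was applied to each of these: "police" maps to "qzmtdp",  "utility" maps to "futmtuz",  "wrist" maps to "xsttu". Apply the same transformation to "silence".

Two shifts are in play — +11 for a/e/i/o/u, +1 for every other letter.
On silence: s(cons)+1=t, i(vowel)+11=t, l(cons)+1=m, e(vowel)+11=p, n(cons)+1=o, c(cons)+1=d, e(vowel)+11=p.

ttmpodp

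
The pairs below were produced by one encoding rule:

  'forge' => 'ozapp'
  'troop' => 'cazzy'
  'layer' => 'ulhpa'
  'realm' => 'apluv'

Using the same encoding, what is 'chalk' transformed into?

lqlut

The shift depends on letter class: consonant f→o is +9, but vowel o→z is +11. Vowels shift forward by 11 and consonants shift forward by 9.
On chalk: c(cons)+9=l, h(cons)+9=q, a(vowel)+11=l, l(cons)+9=u, k(cons)+9=t.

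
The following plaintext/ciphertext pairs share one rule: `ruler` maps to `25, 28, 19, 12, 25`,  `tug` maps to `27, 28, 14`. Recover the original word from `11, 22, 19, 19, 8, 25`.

Each letter is replaced by its alphabet position (a=1..z=26) + 7.
Reversing it on 11, 22, 19, 19, 8, 25: 11→(11−7)÷1=4=d, 22→(22−7)÷1=15=o, 19→(19−7)÷1=12=l, 19→(19−7)÷1=12=l, 8→(8−7)÷1=1=a, 25→(25−7)÷1=18=r.

dollar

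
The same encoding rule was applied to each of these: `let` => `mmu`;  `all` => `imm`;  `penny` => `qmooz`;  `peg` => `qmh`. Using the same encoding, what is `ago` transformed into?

The shift depends on letter class: consonant l→m is +1, but vowel e→m is +8. Two shifts are in play — +8 for a/e/i/o/u, +1 for every other letter.
Applying it to ago: a(vowel)+8=i, g(cons)+1=h, o(vowel)+8=w.

ihw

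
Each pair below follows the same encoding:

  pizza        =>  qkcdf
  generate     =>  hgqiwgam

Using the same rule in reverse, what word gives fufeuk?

The shift increases by 1 at each position, starting from +1: 1, 2, 3, ….
Decoding fufeuk: f−1=e, u−2=s, f−3=c, e−4=a, u−5=p, k−6=e.

escape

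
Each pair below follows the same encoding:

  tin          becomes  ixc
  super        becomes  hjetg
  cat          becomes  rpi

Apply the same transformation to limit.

Compare letters: t→i is +15, i→x is +15, n→c is +15 — a constant shift. This is a Caesar cipher with shift 15.
For limit: l+15=a, i+15=x, m+15=b, i+15=x, t+15=i.

axbxi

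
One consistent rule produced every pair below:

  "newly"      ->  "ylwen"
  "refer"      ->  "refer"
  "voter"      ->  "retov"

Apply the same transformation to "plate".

The output letters match the input read backwards: newly reversed is ylwen. It's just the letters in reverse order.
For plate: reverse → etalp.

etalp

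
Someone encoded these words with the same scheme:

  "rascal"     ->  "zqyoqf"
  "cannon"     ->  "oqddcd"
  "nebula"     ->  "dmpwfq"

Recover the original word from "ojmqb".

r(17)→z(25) and a(0)→q(16) fit y≡25x+16 (mod 26); the inverse of 25 mod 26 is 25. Treating letters as 0–25, the rule is x ↦ 25x + 16 (mod 26).
Decoding ojmqb: o(14)→25·(14−16)≡2=c; j(9)→25·(9−16)≡7=h; m(12)→25·(12−16)≡4=e; q(16)→25·(16−16)≡0=a; b(1)→25·(1−16)≡15=p (all mod 26).

cheap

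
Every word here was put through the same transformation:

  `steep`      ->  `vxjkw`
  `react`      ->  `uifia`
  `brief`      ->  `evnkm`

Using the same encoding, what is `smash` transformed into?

In steep: s→v is +3, t→x is +4, e→j is +5, e→k is +6 — the shift increases by 1 each position. Letter i (0-indexed) is shifted by i+3, so successive shifts are 3, 4, 5, ….
Applying it to smash: s+3=v, m+4=q, a+5=f, s+6=y, h+7=o.

vqfyo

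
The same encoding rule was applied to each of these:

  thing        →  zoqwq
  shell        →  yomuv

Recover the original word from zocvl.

In thing: t→z is +6, h→o is +7, i→q is +8, n→w is +9 — the shift increases by 1 each position. Each letter shifts forward by (position + 6), i.e. 6, 7, 8, … — the shift grows by one for each successive letter.
Reversing it on zocvl: z−6=t, o−7=h, c−8=u, v−9=m, l−10=b.

thumb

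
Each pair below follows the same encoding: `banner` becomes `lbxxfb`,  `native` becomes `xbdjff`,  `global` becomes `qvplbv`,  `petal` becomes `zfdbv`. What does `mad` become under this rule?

wbn

The shift depends on letter class: consonant b→l is +10, but vowel a→b is +1. The rule splits by letter class: vowels +1, consonants +10.
On mad: m(cons)+10=w, a(vowel)+1=b, d(cons)+10=n.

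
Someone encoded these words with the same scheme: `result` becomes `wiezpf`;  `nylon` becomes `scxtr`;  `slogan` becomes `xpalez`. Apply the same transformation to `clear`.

The shifts repeat in a cycle of length 3: positions 0,1,… shift by +5, +4, +12, then the pattern repeats.
For clear: c+5=h, l+4=p, e+12=q, a+5=f, r+4=v.

hpqfv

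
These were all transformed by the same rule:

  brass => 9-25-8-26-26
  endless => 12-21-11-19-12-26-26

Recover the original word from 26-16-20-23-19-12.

simple

b is letter #2 and maps to 9: an offset of 7. Each letter is replaced by its alphabet position (a=1..z=26) + 7.
Undoing it on 26-16-20-23-19-12: 26→(26−7)÷1=19=s, 16→(16−7)÷1=9=i, 20→(20−7)÷1=13=m, 23→(23−7)÷1=16=p, 19→(19−7)÷1=12=l, 12→(12−7)÷1=5=e.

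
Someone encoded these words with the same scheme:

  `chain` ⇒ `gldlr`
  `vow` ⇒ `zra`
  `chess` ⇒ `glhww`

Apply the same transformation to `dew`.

hha

The shift depends on letter class: consonant c→g is +4, but vowel a→d is +3. Two shifts are in play — +3 for a/e/i/o/u, +4 for every other letter.
On dew: d(cons)+4=h, e(vowel)+3=h, w(cons)+4=a.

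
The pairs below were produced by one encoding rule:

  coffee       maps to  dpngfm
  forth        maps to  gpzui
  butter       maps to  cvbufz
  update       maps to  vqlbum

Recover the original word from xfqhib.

Shifts by position in coffee: pos 0: c→d (+1), pos 1: o→p (+1), pos 2: f→n (+8), pos 3: f→g (+1), pos 4: e→f (+1), pos 5: e→m (+8) — repeating every 3. The shifts repeat in a cycle of length 3: positions 0,1,… shift by +1, +1, +8, then the pattern repeats.
Undoing it on xfqhib: x−1=w, f−1=e, q−8=i, h−1=g, i−1=h, b−8=t.

weight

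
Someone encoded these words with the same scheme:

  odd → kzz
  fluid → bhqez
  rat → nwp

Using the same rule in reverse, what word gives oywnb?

Every letter moves 22 places later in the alphabet, wrapping around z→a.
Decoding oywnb: o−22=s, y−22=c, w−22=a, n−22=r, b−22=f.

scarf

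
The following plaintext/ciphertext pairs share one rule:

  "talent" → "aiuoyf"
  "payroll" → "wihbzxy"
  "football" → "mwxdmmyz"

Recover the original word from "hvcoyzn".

Each letter shifts forward by (position + 7), i.e. 7, 8, 9, … — the shift grows by one for each successive letter.
Decoding hvcoyzn: h−7=a, v−8=n, c−9=t, o−10=e, y−11=n, z−12=n, n−13=a.

antenna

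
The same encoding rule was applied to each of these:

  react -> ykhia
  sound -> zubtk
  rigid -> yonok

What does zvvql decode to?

Shifts by position in react: pos 0: r→y (+7), pos 1: e→k (+6), pos 2: a→h (+7), pos 3: c→i (+6) — repeating every 2. The shifts repeat in a cycle of length 2: positions 0,1,… shift by +7, +6, then the pattern repeats.
Reversing it on zvvql: z−7=s, v−6=p, v−7=o, q−6=k, l−7=e.

spoke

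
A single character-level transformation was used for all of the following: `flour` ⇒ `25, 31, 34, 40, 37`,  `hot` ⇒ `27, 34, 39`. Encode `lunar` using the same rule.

f is letter #6 and maps to 25: an offset of 19. The number is (letter's place in the alphabet, a=1) + 19.
On lunar: l=12→31, u=21→40, n=14→33, a=1→20, r=18→37.

31, 40, 33, 20, 37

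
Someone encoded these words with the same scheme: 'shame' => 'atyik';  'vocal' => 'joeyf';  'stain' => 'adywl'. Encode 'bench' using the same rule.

Treating letters as 0–25, the rule is x ↦ 3x + 24 (mod 26).
For bench: b(1)→3·1+24≡1=b; e(4)→3·4+24≡10=k; n(13)→3·13+24≡11=l; c(2)→3·2+24≡4=e; h(7)→3·7+24≡19=t (all mod 26).

bklet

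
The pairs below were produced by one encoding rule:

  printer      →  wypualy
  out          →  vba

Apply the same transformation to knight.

rupnoa

Compare letters: p→w is +7, r→y is +7, i→p is +7 — a constant shift. Every letter moves 7 places later in the alphabet, wrapping around z→a.
On knight: k+7=r, n+7=u, i+7=p, g+7=n, h+7=o, t+7=a.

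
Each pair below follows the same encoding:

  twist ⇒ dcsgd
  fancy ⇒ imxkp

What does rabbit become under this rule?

The output letters match the input read backwards, each shifted +10: twist reversed is tsiwt. Read the word backwards and shift each letter +10.
For rabbit: reverse → tibbar; then shift: t+10=d, i+10=s, b+10=l, b+10=l, a+10=k, r+10=b.

dsllkb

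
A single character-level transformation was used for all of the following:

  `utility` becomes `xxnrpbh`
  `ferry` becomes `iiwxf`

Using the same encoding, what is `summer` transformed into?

In utility: u→x is +3, t→x is +4, i→n is +5, l→r is +6 — the shift increases by 1 each position. Each letter shifts forward by (position + 3), i.e. 3, 4, 5, … — the shift grows by one for each successive letter.
On summer: s+3=v, u+4=y, m+5=r, m+6=s, e+7=l, r+8=z.

vyrslz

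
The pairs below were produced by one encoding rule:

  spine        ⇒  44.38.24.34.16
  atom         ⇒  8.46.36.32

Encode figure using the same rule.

s(#19)→44 and p(#16)→38: differences scale by 2, so n = 2·pos + 6. The formula is n = 2×(alphabet index, a=1) + 6.
On figure: f=6→18, i=9→24, g=7→20, u=21→48, r=18→42, e=5→16.

18.24.20.48.42.16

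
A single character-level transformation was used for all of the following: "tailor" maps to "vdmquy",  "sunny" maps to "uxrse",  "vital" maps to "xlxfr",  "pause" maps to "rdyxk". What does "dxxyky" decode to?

butter

In tailor: t→v is +2, a→d is +3, i→m is +4, l→q is +5 — the shift increases by 1 each position. Letter i (0-indexed) is shifted by i+2, so successive shifts are 2, 3, 4, ….
Reversing it on dxxyky: d−2=b, x−3=u, x−4=t, y−5=t, k−6=e, y−7=r.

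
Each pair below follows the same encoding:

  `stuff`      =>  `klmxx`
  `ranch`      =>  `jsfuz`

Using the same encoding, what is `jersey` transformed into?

bwjkwq

It's a constant shift of +18 (ROT18).
On jersey: j+18=b, e+18=w, r+18=j, s+18=k, e+18=w, y+18=q.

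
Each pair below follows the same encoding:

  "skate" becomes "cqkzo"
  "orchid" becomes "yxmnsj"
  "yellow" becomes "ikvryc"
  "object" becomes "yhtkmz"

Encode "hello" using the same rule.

Shifts by position in skate: pos 0: s→c (+10), pos 1: k→q (+6), pos 2: a→k (+10), pos 3: t→z (+6) — repeating every 2. A repeating key of period 2 is used — shifts +10, +6 over and over.
On hello: h+10=r, e+6=k, l+10=v, l+6=r, o+10=y.

rkvry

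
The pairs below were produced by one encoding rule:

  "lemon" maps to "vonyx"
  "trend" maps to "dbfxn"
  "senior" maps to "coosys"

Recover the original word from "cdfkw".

steam

Shifts by position in lemon: pos 0: l→v (+10), pos 1: e→o (+10), pos 2: m→n (+1), pos 3: o→y (+10), pos 4: n→x (+10) — repeating every 3. A repeating key of period 3 is used — shifts +10, +10, +1 over and over.
Undoing it on cdfkw: c−10=s, d−10=t, f−1=e, k−10=a, w−10=m.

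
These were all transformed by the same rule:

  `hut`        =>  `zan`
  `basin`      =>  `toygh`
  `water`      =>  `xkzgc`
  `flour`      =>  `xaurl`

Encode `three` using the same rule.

kkxnz

The output letters match the input read backwards, each shifted +6: hut reversed is tuh. Read the word backwards and shift each letter +6.
For three: reverse → eerht; then shift: e+6=k, e+6=k, r+6=x, h+6=n, t+6=z.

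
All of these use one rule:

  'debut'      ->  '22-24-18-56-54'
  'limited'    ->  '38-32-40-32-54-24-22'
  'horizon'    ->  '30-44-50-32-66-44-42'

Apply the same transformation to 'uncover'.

56-42-20-44-58-24-50

d(#4)→22 and e(#5)→24: differences scale by 2, so n = 2·pos + 14. Each letter becomes 2×(its alphabet position, a=1..z=26) + 14.
On uncover: u=21→56, n=14→42, c=3→20, o=15→44, v=22→58, e=5→24, r=18→50.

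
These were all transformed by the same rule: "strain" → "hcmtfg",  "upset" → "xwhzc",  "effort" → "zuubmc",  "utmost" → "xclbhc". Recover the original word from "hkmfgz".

s(18)→h(7) and t(19)→c(2) fit y≡21x+19 (mod 26); the inverse of 21 mod 26 is 5. This is an affine cipher: with a=0,…,z=25, each position x becomes (21x+19) mod 26.
Reversing it on hkmfgz: h(7)→5·(7−19)≡18=s; k(10)→5·(10−19)≡7=h; m(12)→5·(12−19)≡17=r; f(5)→5·(5−19)≡8=i; g(6)→5·(6−19)≡13=n; z(25)→5·(25−19)≡4=e (all mod 26).

shrine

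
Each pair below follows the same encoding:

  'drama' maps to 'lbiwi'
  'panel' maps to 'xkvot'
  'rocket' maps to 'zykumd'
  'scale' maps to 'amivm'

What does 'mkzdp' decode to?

Shifts by position in drama: pos 0: d→l (+8), pos 1: r→b (+10), pos 2: a→i (+8), pos 3: m→w (+10) — repeating every 2. The shifts repeat in a cycle of length 2: positions 0,1,… shift by +8, +10, then the pattern repeats.
Reversing it on mkzdp: m−8=e, k−10=a, z−8=r, d−10=t, p−8=h.

earth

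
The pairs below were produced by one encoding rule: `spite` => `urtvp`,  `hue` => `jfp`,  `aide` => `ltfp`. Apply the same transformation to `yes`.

The shift depends on letter class: consonant s→u is +2, but vowel i→t is +11. Two shifts are in play — +11 for a/e/i/o/u, +2 for every other letter.
Applying it to yes: y(cons)+2=a, e(vowel)+11=p, s(cons)+2=u.

apu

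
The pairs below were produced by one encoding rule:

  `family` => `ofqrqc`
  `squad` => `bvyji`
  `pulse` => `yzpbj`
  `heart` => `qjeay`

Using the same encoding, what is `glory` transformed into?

It's a Vigenère-style cipher with numeric key [9,5,4]: position i shifts by key[i mod 3].
For glory: g+9=p, l+5=q, o+4=s, r+9=a, y+5=d.

pqsad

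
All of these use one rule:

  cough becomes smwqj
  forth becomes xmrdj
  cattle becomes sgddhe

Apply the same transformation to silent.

This is an affine cipher: with a=0,…,z=25, each position x becomes (19x+6) mod 26.
Applying it to silent: s(18)→19·18+6≡10=k; i(8)→19·8+6≡2=c; l(11)→19·11+6≡7=h; e(4)→19·4+6≡4=e; n(13)→19·13+6≡19=t; t(19)→19·19+6≡3=d (all mod 26).

kchetd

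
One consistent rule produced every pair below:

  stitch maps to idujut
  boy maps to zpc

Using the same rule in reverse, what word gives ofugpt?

soften

The output letters match the input read backwards, each shifted +1: stitch reversed is hctits. Two steps: reverse the string, then apply a Caesar shift of +1.
Decoding ofugpt: shift back: o−1=n, f−1=e, u−1=t, g−1=f, p−1=o, t−1=s → netfos; then reverse → soften.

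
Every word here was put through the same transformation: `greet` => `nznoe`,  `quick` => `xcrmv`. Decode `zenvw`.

Each letter shifts forward by (position + 7), i.e. 7, 8, 9, … — the shift grows by one for each successive letter.
Decoding zenvw: z−7=s, e−8=w, n−9=e, v−10=l, w−11=l.

swell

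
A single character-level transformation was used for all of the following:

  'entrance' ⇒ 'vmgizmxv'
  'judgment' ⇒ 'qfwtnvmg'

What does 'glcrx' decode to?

toxic

Letters are reflected about the middle of the alphabet (position → 25−position): Atbash.
Undoing it on glcrx: g↔t, l↔o, c↔x, r↔i, x↔c.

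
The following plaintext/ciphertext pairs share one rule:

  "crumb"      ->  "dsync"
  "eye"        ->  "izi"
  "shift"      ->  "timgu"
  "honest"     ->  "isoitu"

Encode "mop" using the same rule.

The shift depends on letter class: consonant c→d is +1, but vowel u→y is +4. The rule splits by letter class: vowels +4, consonants +1.
On mop: m(cons)+1=n, o(vowel)+4=s, p(cons)+1=q.

nsq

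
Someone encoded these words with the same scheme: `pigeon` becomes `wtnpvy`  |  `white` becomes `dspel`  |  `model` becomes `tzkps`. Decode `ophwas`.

health

The shifts repeat in a cycle of length 2: positions 0,1,… shift by +7, +11, then the pattern repeats.
Decoding ophwas: o−7=h, p−11=e, h−7=a, w−11=l, a−7=t, s−11=h.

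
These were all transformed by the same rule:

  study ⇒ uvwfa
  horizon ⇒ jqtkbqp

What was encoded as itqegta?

grocery

It's a constant shift of +2 (ROT2).
Reversing it on itqegta: i−2=g, t−2=r, q−2=o, e−2=c, g−2=e, t−2=r, a−2=y.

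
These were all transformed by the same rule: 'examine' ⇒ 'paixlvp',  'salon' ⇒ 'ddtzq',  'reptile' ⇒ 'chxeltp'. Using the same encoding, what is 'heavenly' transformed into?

A repeating key of period 3 is used — shifts +11, +3, +8 over and over.
On heavenly: h+11=s, e+3=h, a+8=i, v+11=g, e+3=h, n+8=v, l+11=w, y+3=b.

shighvwb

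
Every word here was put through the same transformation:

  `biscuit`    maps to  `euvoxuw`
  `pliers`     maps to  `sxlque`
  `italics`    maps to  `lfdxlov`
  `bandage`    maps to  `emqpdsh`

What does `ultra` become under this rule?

xxwdd

It's a Vigenère-style cipher with numeric key [3,12]: position i shifts by key[i mod 2].
For ultra: u+3=x, l+12=x, t+3=w, r+12=d, a+3=d.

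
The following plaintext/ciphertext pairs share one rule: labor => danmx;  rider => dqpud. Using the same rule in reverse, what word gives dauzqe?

The output letters match the input read backwards, each shifted +12: labor reversed is robal. Read the word backwards and shift each letter +12.
Undoing it on dauzqe: shift back: d−12=r, a−12=o, u−12=i, z−12=n, q−12=e, e−12=s → roines; then reverse → senior.

senior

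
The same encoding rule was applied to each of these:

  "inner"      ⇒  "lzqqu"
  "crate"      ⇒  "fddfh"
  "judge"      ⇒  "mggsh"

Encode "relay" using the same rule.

A repeating key of period 2 is used — shifts +3, +12 over and over.
On relay: r+3=u, e+12=q, l+3=o, a+12=m, y+3=b.

uqomb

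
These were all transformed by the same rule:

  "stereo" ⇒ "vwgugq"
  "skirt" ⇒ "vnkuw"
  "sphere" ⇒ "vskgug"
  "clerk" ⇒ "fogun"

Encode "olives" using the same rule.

The shift depends on letter class: consonant s→v is +3, but vowel e→g is +2. Vowels shift forward by 2 and consonants shift forward by 3.
For olives: o(vowel)+2=q, l(cons)+3=o, i(vowel)+2=k, v(cons)+3=y, e(vowel)+2=g, s(cons)+3=v.

qokygv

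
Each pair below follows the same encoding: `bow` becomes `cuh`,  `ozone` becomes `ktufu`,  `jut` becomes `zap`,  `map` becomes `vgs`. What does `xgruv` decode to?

polar

The output letters match the input read backwards, each shifted +6: bow reversed is wob. Two steps: reverse the string, then apply a Caesar shift of +6.
Reversing it on xgruv: shift back: x−6=r, g−6=a, r−6=l, u−6=o, v−6=p → ralop; then reverse → polar.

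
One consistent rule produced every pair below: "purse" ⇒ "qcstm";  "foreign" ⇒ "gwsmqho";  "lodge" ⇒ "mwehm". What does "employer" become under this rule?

mnqmwzms

The shift depends on letter class: consonant p→q is +1, but vowel u→c is +8. The rule splits by letter class: vowels +8, consonants +1.
Applying it to employer: e(vowel)+8=m, m(cons)+1=n, p(cons)+1=q, l(cons)+1=m, o(vowel)+8=w, y(cons)+1=z, e(vowel)+8=m, r(cons)+1=s.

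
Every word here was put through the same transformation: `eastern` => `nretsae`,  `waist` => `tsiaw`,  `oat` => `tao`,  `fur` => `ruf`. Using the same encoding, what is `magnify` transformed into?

The output letters match the input read backwards: eastern reversed is nretsae. It's just the letters in reverse order.
On magnify: reverse → yfingam.

yfingam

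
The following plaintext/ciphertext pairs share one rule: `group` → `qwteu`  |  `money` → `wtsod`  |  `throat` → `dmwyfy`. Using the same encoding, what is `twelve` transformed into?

Shifts by position in group: pos 0: g→q (+10), pos 1: r→w (+5), pos 2: o→t (+5), pos 3: u→e (+10), pos 4: p→u (+5) — repeating every 3. It's a Vigenère-style cipher with numeric key [10,5,5]: position i shifts by key[i mod 3].
On twelve: t+10=d, w+5=b, e+5=j, l+10=v, v+5=a, e+5=j.

dbjvaj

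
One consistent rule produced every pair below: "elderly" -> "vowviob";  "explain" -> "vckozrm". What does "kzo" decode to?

Each pair mirrors across the alphabet (e↔v, l↔o, d↔w): positions sum to 25. Letters are reflected about the middle of the alphabet (position → 25−position): Atbash.
Reversing it on kzo: k↔p, z↔a, o↔l.

pal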